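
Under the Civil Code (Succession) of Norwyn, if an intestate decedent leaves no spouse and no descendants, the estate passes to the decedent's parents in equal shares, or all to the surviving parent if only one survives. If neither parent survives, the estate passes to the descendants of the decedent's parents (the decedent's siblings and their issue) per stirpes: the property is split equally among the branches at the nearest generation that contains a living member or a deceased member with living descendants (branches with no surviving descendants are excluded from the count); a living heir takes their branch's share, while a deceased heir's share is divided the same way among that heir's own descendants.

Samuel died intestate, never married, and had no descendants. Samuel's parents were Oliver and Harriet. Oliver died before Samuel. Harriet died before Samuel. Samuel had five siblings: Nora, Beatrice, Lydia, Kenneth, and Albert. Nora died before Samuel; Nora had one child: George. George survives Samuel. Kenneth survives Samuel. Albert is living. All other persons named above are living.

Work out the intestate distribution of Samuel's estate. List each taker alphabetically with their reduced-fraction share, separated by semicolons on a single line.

Neither parent survives and there are no descendants, so the estate passes to Samuel's siblings and their issue per stirpes.
The estate is divided into 5 equal shares of 1/5 among Nora, Beatrice, Lydia, Kenneth, Albert.
Nora predeceased; the 1/5 allotted to Nora's branch passes to Nora's issue by representation.
George is the sole taker at this level and receives the full 1/5.
Beatrice is living and takes 1/5.
Lydia is living and takes 1/5.
Kenneth is living and takes 1/5.
Albert is living and takes 1/5.

Albert 1/5; Beatrice 1/5; George 1/5; Kenneth 1/5; Lydia 1/5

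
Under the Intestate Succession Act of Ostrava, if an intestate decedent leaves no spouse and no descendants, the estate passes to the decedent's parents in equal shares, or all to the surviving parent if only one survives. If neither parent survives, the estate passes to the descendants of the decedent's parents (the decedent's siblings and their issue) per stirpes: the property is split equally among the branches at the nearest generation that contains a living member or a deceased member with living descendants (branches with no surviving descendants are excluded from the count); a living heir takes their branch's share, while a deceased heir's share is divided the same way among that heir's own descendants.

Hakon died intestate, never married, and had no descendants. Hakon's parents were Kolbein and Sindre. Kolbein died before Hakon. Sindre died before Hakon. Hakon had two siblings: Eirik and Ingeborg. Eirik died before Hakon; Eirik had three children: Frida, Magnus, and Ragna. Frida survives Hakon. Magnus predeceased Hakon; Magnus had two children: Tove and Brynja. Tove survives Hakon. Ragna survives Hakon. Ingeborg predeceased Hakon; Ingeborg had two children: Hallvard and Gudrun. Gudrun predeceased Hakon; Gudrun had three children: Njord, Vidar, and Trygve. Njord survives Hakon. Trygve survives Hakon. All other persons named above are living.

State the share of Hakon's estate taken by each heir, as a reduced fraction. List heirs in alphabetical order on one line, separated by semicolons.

Neither parent survives and there are no descendants, so the estate passes to Hakon's siblings and their issue per stirpes.
The estate is divided into 2 equal shares of 1/2 among Eirik, Ingeborg.
Eirik predeceased; the 1/2 allotted to Eirik's branch passes to Eirik's issue by representation.
The 1/2 is divided into 3 equal shares of 1/6 among Frida, Magnus, Ragna.
Frida is living and takes 1/6.
Magnus predeceased; the 1/6 allotted to Magnus's branch passes to Magnus's issue by representation.
The 1/6 is divided into 2 equal shares of 1/12 among Tove, Brynja.
Tove is living and takes 1/12.
Brynja is living and takes 1/12.
Ragna is living and takes 1/6.
Ingeborg predeceased; the 1/2 allotted to Ingeborg's branch passes to Ingeborg's issue by representation.
The 1/2 is divided into 2 equal shares of 1/4 among Hallvard, Gudrun.
Hallvard is living and takes 1/4.
Gudrun predeceased; the 1/4 allotted to Gudrun's branch passes to Gudrun's issue by representation.
The 1/4 is divided into 3 equal shares of 1/12 among Njord, Vidar, Trygve.
Njord is living and takes 1/12.
Vidar is living and takes 1/12.
Trygve is living and takes 1/12.

Brynja 1/12; Frida 1/6; Hallvard 1/4; Njord 1/12; Ragna 1/6; Tove 1/12; Trygve 1/12; Vidar 1/12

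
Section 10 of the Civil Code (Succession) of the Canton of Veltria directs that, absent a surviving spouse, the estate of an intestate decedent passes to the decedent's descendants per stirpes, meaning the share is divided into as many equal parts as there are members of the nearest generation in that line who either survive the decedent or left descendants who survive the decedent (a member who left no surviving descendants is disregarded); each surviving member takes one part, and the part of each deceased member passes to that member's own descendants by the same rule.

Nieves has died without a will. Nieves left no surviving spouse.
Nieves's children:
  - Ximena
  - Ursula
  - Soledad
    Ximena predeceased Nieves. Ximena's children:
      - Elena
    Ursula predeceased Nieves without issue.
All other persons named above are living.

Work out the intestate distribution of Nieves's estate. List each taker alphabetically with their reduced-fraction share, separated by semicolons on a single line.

Elena 1/2; Soledad 1/2

There is no surviving spouse, so the entire estate passes to Nieves's descendants per stirpes.
Ursula left no surviving issue, so that branch lapses and is disregarded.
The estate is divided into 2 equal shares of 1/2 among Ximena, Soledad.
Ximena predeceased; the 1/2 allotted to Ximena's branch passes to Ximena's issue by representation.
Elena is the sole taker at this level and receives the full 1/2.
Soledad is living and takes 1/2.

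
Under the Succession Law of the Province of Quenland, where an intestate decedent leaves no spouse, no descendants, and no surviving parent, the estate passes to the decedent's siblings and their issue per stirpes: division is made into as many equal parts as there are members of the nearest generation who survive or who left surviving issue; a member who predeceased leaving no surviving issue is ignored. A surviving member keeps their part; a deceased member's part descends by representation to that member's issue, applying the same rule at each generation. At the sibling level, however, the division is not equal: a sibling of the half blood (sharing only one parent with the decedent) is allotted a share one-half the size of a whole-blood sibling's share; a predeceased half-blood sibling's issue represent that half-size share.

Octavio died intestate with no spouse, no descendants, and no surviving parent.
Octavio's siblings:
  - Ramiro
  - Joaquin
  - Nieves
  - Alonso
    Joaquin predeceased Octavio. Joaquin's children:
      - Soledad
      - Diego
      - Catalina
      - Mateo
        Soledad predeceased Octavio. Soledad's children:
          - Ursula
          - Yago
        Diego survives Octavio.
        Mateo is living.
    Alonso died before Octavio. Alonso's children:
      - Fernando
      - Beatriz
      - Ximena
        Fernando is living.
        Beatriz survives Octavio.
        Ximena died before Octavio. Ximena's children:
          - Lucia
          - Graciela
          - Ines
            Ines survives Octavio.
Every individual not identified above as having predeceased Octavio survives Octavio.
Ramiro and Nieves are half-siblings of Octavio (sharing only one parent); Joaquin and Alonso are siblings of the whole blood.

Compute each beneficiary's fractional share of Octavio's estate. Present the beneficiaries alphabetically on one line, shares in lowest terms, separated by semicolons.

No spouse, descendants, or parent survives, so the estate passes to Octavio's siblings per stirpes.
Half-blood siblings count for one-half the weight of whole-blood siblings at the initial division.
Dividing 1 in proportion to weights (total weight 3): Ramiro (weight 1/2) → 1/6; Joaquin (weight 1) → 1/3; Nieves (weight 1/2) → 1/6; Alonso (weight 1) → 1/3.
Ramiro is living and takes 1/6.
Joaquin predeceased; the 1/3 allotted to Joaquin's branch passes to Joaquin's issue by representation.
The 1/3 is divided into 4 equal shares of 1/12 among Soledad, Diego, Catalina, Mateo.
Soledad predeceased; the 1/12 allotted to Soledad's branch passes to Soledad's issue by representation.
The 1/12 is divided into 2 equal shares of 1/24 among Ursula, Yago.
Ursula is living and takes 1/24.
Yago is living and takes 1/24.
Diego is living and takes 1/12.
Catalina is living and takes 1/12.
Mateo is living and takes 1/12.
Nieves is living and takes 1/6.
Alonso predeceased; the 1/3 allotted to Alonso's branch passes to Alonso's issue by representation.
The 1/3 is divided into 3 equal shares of 1/9 among Fernando, Beatriz, Ximena.
Fernando is living and takes 1/9.
Beatriz is living and takes 1/9.
Ximena predeceased; the 1/9 allotted to Ximena's branch passes to Ximena's issue by representation.
The 1/9 is divided into 3 equal shares of 1/27 among Lucia, Graciela, Ines.
Lucia is living and takes 1/27.
Graciela is living and takes 1/27.
Ines is living and takes 1/27.

Beatriz 1/9; Catalina 1/12; Diego 1/12; Fernando 1/9; Graciela 1/27; Ines 1/27; Lucia 1/27; Mateo 1/12; Nieves 1/6; Ramiro 1/6; Ursula 1/24; Yago 1/24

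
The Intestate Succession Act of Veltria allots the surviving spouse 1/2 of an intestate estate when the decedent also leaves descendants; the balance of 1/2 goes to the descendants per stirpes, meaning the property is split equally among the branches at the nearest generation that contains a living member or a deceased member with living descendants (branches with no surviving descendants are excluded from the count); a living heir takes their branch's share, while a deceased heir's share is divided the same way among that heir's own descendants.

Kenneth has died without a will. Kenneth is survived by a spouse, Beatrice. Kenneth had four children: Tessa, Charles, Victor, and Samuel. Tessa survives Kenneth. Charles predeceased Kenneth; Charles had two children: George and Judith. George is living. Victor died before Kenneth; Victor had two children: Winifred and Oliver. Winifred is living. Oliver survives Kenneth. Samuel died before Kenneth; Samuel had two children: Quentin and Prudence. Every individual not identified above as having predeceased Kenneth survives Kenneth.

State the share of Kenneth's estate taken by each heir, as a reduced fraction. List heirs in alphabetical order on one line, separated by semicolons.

Beatrice, as surviving spouse, takes 1/2.
The remaining 1/2 passes to Kenneth's descendants per stirpes.
The 1/2 is divided into 4 equal shares of 1/8 among Tessa, Charles, Victor, Samuel.
Tessa is living and takes 1/8.
Charles predeceased; the 1/8 allotted to Charles's branch passes to Charles's issue by representation.
The 1/8 is divided into 2 equal shares of 1/16 among George, Judith.
George is living and takes 1/16.
Judith is living and takes 1/16.
Victor predeceased; the 1/8 allotted to Victor's branch passes to Victor's issue by representation.
The 1/8 is divided into 2 equal shares of 1/16 among Winifred, Oliver.
Winifred is living and takes 1/16.
Oliver is living and takes 1/16.
Samuel predeceased; the 1/8 allotted to Samuel's branch passes to Samuel's issue by representation.
The 1/8 is divided into 2 equal shares of 1/16 among Quentin, Prudence.
Quentin is living and takes 1/16.
Prudence is living and takes 1/16.

Beatrice 1/2; George 1/16; Judith 1/16; Oliver 1/16; Prudence 1/16; Quentin 1/16; Tessa 1/8; Winifred 1/16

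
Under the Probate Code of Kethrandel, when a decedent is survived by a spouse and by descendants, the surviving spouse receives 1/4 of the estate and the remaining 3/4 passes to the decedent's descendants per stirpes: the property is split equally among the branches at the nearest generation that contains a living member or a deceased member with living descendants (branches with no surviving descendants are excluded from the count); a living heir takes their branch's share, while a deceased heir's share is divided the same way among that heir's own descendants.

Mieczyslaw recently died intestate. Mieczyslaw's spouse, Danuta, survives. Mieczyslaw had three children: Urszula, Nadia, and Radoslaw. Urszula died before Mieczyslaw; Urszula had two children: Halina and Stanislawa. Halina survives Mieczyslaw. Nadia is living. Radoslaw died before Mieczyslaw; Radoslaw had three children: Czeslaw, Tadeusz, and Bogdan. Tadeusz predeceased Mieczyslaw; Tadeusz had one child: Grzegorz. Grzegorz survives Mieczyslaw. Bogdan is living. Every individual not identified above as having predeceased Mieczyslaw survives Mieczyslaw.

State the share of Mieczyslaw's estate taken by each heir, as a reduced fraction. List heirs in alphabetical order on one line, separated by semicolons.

Danuta, as surviving spouse, takes 1/4.
The remaining 3/4 passes to Mieczyslaw's descendants per stirpes.
The 3/4 is divided into 3 equal shares of 1/4 among Urszula, Nadia, Radoslaw.
Urszula predeceased; the 1/4 allotted to Urszula's branch passes to Urszula's issue by representation.
The 1/4 is divided into 2 equal shares of 1/8 among Halina, Stanislawa.
Halina is living and takes 1/8.
Stanislawa is living and takes 1/8.
Nadia is living and takes 1/4.
Radoslaw predeceased; the 1/4 allotted to Radoslaw's branch passes to Radoslaw's issue by representation.
The 1/4 is divided into 3 equal shares of 1/12 among Czeslaw, Tadeusz, Bogdan.
Czeslaw is living and takes 1/12.
Tadeusz predeceased; the 1/12 allotted to Tadeusz's branch passes to Tadeusz's issue by representation.
Grzegorz is the sole taker at this level and receives the full 1/12.
Bogdan is living and takes 1/12.

Bogdan 1/12; Czeslaw 1/12; Danuta 1/4; Grzegorz 1/12; Halina 1/8; Nadia 1/4; Stanislawa 1/8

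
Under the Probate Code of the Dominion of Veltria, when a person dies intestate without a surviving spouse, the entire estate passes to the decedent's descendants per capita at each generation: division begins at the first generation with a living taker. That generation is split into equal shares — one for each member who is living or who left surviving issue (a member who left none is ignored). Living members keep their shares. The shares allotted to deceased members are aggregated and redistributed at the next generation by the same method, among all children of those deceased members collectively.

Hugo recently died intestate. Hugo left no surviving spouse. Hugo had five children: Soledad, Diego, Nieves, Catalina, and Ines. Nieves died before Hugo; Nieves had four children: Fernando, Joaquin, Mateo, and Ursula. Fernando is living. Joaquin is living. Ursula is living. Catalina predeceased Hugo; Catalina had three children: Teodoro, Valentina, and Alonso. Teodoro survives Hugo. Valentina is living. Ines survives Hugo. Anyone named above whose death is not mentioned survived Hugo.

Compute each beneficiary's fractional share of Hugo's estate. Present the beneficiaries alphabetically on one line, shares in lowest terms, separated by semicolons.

Alonso 2/35; Diego 1/5; Fernando 2/35; Ines 1/5; Joaquin 2/35; Mateo 2/35; Soledad 1/5; Teodoro 2/35; Ursula 2/35; Valentina 2/35

There is no surviving spouse, so the entire estate passes to Hugo's descendants per capita at each generation.
At generation 1 (Soledad, Diego, Nieves, Catalina, Ines) there are 5 shares of (1)/5 = 1/5 each.
Living: Soledad, Diego, and Ines — each takes 1/5.
Deceased: Nieves and Catalina. Their combined 2/5 is pooled and carried to generation 2.
At generation 2 (Fernando, Joaquin, Mateo, Ursula, Teodoro, Valentina, Alonso) there are 7 shares of (2/5)/7 = 2/35 each.
Living: Fernando, Joaquin, Mateo, Ursula, Teodoro, Valentina, and Alonso — each takes 2/35.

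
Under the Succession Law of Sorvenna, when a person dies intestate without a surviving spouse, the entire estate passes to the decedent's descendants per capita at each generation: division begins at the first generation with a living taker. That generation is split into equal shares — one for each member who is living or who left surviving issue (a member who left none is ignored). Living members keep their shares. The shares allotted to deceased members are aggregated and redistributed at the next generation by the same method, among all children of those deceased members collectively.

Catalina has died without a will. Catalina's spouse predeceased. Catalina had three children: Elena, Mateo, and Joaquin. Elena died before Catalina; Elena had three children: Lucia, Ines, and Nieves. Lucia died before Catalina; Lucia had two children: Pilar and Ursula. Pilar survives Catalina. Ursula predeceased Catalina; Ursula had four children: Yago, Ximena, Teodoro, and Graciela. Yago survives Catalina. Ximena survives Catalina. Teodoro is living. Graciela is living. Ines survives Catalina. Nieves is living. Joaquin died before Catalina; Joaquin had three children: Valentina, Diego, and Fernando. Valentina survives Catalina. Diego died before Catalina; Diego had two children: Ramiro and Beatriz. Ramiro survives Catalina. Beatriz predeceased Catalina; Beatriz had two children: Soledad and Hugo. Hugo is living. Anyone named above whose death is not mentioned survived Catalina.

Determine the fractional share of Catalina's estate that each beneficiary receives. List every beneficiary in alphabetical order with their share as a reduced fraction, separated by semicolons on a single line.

There is no surviving spouse, so the entire estate passes to Catalina's descendants per capita at each generation.
At generation 1 (Elena, Mateo, Joaquin) there are 3 shares of (1)/3 = 1/3 each.
Living: Mateo — each takes 1/3.
Deceased: Elena and Joaquin. Their combined 2/3 is pooled and carried to generation 2.
At generation 2 (Lucia, Ines, Nieves, Valentina, Diego, Fernando) there are 6 shares of (2/3)/6 = 1/9 each.
Living: Ines, Nieves, Valentina, and Fernando — each takes 1/9.
Deceased: Lucia and Diego. Their combined 2/9 is pooled and carried to generation 3.
At generation 3 (Pilar, Ursula, Ramiro, Beatriz) there are 4 shares of (2/9)/4 = 1/18 each.
Living: Pilar and Ramiro — each takes 1/18.
Deceased: Ursula and Beatriz. Their combined 1/9 is pooled and carried to generation 4.
At generation 4 (Yago, Ximena, Teodoro, Graciela, Soledad, Hugo) there are 6 shares of (1/9)/6 = 1/54 each.
Living: Yago, Ximena, Teodoro, Graciela, Soledad, and Hugo — each takes 1/54.

Fernando 1/9; Graciela 1/54; Hugo 1/54; Ines 1/9; Mateo 1/3; Nieves 1/9; Pilar 1/18; Ramiro 1/18; Soledad 1/54; Teodoro 1/54; Valentina 1/9; Ximena 1/54; Yago 1/54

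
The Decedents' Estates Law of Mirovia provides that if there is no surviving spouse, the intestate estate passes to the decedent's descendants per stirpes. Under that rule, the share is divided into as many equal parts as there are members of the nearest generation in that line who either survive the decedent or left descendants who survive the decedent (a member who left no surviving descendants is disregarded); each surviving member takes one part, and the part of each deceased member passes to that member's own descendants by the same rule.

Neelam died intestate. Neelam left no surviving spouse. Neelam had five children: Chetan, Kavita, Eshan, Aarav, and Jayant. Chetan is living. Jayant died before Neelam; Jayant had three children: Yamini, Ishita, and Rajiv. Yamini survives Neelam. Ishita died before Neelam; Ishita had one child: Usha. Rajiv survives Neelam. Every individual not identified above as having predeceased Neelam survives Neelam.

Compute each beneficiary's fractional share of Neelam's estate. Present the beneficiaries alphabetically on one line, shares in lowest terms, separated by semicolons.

Aarav 1/5; Chetan 1/5; Eshan 1/5; Kavita 1/5; Rajiv 1/15; Usha 1/15; Yamini 1/15

There is no surviving spouse, so the entire estate passes to Neelam's descendants per stirpes.
The estate is divided into 5 equal shares of 1/5 among Chetan, Kavita, Eshan, Aarav, Jayant.
Chetan is living and takes 1/5.
Kavita is living and takes 1/5.
Eshan is living and takes 1/5.
Aarav is living and takes 1/5.
Jayant predeceased; the 1/5 allotted to Jayant's branch passes to Jayant's issue by representation.
The 1/5 is divided into 3 equal shares of 1/15 among Yamini, Ishita, Rajiv.
Yamini is living and takes 1/15.
Ishita predeceased; the 1/15 allotted to Ishita's branch passes to Ishita's issue by representation.
Usha is the sole taker at this level and receives the full 1/15.
Rajiv is living and takes 1/15.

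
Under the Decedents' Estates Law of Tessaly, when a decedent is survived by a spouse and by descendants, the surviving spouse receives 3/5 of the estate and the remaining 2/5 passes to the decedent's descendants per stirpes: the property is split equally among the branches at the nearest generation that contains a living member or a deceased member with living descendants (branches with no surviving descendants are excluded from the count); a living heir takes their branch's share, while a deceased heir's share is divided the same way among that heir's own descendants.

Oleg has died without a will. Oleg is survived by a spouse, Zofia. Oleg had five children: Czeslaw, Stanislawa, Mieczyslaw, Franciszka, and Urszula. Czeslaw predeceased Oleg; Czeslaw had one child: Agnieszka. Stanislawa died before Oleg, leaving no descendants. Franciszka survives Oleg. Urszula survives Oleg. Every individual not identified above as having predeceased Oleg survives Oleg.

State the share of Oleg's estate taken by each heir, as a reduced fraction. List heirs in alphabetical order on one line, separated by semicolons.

Zofia, as surviving spouse, takes 3/5.
The remaining 2/5 passes to Oleg's descendants per stirpes.
Stanislawa left no surviving issue, so that branch lapses and is disregarded.
The 2/5 is divided into 4 equal shares of 1/10 among Czeslaw, Mieczyslaw, Franciszka, Urszula.
Czeslaw predeceased; the 1/10 allotted to Czeslaw's branch passes to Czeslaw's issue by representation.
Agnieszka is the sole taker at this level and receives the full 1/10.
Mieczyslaw is living and takes 1/10.
Franciszka is living and takes 1/10.
Urszula is living and takes 1/10.

Agnieszka 1/10; Franciszka 1/10; Mieczyslaw 1/10; Urszula 1/10; Zofia 3/5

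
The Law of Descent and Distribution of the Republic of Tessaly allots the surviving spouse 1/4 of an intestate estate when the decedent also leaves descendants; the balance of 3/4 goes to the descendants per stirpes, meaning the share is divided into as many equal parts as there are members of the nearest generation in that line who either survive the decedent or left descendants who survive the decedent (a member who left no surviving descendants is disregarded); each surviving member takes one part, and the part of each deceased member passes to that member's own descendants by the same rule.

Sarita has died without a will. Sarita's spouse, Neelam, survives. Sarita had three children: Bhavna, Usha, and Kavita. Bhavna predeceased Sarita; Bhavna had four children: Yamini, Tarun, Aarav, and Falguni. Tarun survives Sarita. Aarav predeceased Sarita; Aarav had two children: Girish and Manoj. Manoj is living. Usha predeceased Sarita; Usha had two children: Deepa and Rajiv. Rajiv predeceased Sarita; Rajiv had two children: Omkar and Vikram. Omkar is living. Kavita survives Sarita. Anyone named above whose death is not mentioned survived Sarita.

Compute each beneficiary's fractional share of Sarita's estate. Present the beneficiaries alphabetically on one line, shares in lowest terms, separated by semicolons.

Neelam, as surviving spouse, takes 1/4.
The remaining 3/4 passes to Sarita's descendants per stirpes.
The 3/4 is divided into 3 equal shares of 1/4 among Bhavna, Usha, Kavita.
Bhavna predeceased; the 1/4 allotted to Bhavna's branch passes to Bhavna's issue by representation.
The 1/4 is divided into 4 equal shares of 1/16 among Yamini, Tarun, Aarav, Falguni.
Yamini is living and takes 1/16.
Tarun is living and takes 1/16.
Aarav predeceased; the 1/16 allotted to Aarav's branch passes to Aarav's issue by representation.
The 1/16 is divided into 2 equal shares of 1/32 among Girish, Manoj.
Girish is living and takes 1/32.
Manoj is living and takes 1/32.
Falguni is living and takes 1/16.
Usha predeceased; the 1/4 allotted to Usha's branch passes to Usha's issue by representation.
The 1/4 is divided into 2 equal shares of 1/8 among Deepa, Rajiv.
Deepa is living and takes 1/8.
Rajiv predeceased; the 1/8 allotted to Rajiv's branch passes to Rajiv's issue by representation.
The 1/8 is divided into 2 equal shares of 1/16 among Omkar, Vikram.
Omkar is living and takes 1/16.
Vikram is living and takes 1/16.
Kavita is living and takes 1/4.

Deepa 1/8; Falguni 1/16; Girish 1/32; Kavita 1/4; Manoj 1/32; Neelam 1/4; Omkar 1/16; Tarun 1/16; Vikram 1/16; Yamini 1/16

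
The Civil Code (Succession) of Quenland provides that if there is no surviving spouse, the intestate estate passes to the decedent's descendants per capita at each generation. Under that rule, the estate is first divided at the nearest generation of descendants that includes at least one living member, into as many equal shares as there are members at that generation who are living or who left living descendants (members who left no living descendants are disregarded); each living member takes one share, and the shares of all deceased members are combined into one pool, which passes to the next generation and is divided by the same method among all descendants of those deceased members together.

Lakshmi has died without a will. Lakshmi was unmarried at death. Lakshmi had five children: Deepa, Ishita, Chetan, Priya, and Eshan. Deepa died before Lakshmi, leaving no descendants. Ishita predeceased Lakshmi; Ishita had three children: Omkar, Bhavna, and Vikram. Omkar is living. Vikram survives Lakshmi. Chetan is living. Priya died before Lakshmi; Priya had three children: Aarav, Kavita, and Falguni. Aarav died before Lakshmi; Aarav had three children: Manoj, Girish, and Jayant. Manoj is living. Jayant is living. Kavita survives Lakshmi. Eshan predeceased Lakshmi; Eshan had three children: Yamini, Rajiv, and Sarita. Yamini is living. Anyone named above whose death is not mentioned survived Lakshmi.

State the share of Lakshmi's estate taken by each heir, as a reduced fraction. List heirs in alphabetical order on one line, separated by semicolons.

Bhavna 1/12; Chetan 1/4; Falguni 1/12; Girish 1/36; Jayant 1/36; Kavita 1/12; Manoj 1/36; Omkar 1/12; Rajiv 1/12; Sarita 1/12; Vikram 1/12; Yamini 1/12

There is no surviving spouse, so the entire estate passes to Lakshmi's descendants per capita at each generation.
At generation 1 (Ishita, Chetan, Priya, Eshan) there are 4 shares of (1)/4 = 1/4 each.
Living: Chetan — each takes 1/4.
Deceased: Ishita, Priya, and Eshan. Their combined 3/4 is pooled and carried to generation 2.
At generation 2 (Omkar, Bhavna, Vikram, Aarav, Kavita, Falguni, Yamini, Rajiv, Sarita) there are 9 shares of (3/4)/9 = 1/12 each.
Living: Omkar, Bhavna, Vikram, Kavita, Falguni, Yamini, Rajiv, and Sarita — each takes 1/12.
Deceased: Aarav. That 1/12 share is carried to generation 3.
At generation 3 (Manoj, Girish, Jayant) there are 3 shares of (1/12)/3 = 1/36 each.
Living: Manoj, Girish, and Jayant — each takes 1/36.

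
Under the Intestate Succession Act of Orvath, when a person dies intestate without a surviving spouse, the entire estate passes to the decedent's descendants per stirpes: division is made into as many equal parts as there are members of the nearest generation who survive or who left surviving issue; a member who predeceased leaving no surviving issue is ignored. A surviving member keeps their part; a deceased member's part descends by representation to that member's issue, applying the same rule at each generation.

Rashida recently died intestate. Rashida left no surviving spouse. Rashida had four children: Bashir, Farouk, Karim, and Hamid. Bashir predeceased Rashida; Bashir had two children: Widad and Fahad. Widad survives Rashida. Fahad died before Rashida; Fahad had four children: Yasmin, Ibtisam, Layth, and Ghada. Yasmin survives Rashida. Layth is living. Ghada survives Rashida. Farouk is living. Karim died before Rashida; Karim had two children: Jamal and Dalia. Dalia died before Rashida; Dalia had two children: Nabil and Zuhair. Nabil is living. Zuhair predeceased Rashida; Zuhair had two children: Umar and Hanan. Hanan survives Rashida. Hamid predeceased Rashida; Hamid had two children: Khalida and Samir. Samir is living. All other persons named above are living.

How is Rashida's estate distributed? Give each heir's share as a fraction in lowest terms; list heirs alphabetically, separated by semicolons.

Farouk 1/4; Ghada 1/32; Hanan 1/32; Ibtisam 1/32; Jamal 1/8; Khalida 1/8; Layth 1/32; Nabil 1/16; Samir 1/8; Umar 1/32; Widad 1/8; Yasmin 1/32

There is no surviving spouse, so the entire estate passes to Rashida's descendants per stirpes.
The estate is divided into 4 equal shares of 1/4 among Bashir, Farouk, Karim, Hamid.
Bashir predeceased; the 1/4 allotted to Bashir's branch passes to Bashir's issue by representation.
The 1/4 is divided into 2 equal shares of 1/8 among Widad, Fahad.
Widad is living and takes 1/8.
Fahad predeceased; the 1/8 allotted to Fahad's branch passes to Fahad's issue by representation.
The 1/8 is divided into 4 equal shares of 1/32 among Yasmin, Ibtisam, Layth, Ghada.
Yasmin is living and takes 1/32.
Ibtisam is living and takes 1/32.
Layth is living and takes 1/32.
Ghada is living and takes 1/32.
Farouk is living and takes 1/4.
Karim predeceased; the 1/4 allotted to Karim's branch passes to Karim's issue by representation.
The 1/4 is divided into 2 equal shares of 1/8 among Jamal, Dalia.
Jamal is living and takes 1/8.
Dalia predeceased; the 1/8 allotted to Dalia's branch passes to Dalia's issue by representation.
The 1/8 is divided into 2 equal shares of 1/16 among Nabil, Zuhair.
Nabil is living and takes 1/16.
Zuhair predeceased; the 1/16 allotted to Zuhair's branch passes to Zuhair's issue by representation.
The 1/16 is divided into 2 equal shares of 1/32 among Umar, Hanan.
Umar is living and takes 1/32.
Hanan is living and takes 1/32.
Hamid predeceased; the 1/4 allotted to Hamid's branch passes to Hamid's issue by representation.
The 1/4 is divided into 2 equal shares of 1/8 among Khalida, Samir.
Khalida is living and takes 1/8.
Samir is living and takes 1/8.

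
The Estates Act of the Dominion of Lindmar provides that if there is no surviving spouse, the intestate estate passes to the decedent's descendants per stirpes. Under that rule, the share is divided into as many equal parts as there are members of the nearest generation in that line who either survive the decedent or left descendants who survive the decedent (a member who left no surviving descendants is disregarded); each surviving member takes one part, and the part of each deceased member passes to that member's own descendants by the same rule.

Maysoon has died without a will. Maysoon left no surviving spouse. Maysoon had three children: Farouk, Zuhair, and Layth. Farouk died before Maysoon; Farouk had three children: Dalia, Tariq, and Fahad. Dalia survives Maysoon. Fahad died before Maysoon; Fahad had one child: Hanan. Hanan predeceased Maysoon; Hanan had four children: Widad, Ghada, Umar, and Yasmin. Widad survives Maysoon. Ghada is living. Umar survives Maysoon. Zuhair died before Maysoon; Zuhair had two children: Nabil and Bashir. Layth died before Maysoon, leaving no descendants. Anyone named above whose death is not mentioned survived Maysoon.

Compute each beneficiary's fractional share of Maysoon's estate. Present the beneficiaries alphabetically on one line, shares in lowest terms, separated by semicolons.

There is no surviving spouse, so the entire estate passes to Maysoon's descendants per stirpes.
Layth left no surviving issue, so that branch lapses and is disregarded.
The estate is divided into 2 equal shares of 1/2 among Farouk, Zuhair.
Farouk predeceased; the 1/2 allotted to Farouk's branch passes to Farouk's issue by representation.
The 1/2 is divided into 3 equal shares of 1/6 among Dalia, Tariq, Fahad.
Dalia is living and takes 1/6.
Tariq is living and takes 1/6.
Fahad predeceased; the 1/6 allotted to Fahad's branch passes to Fahad's issue by representation.
Hanan's line is the sole branch at this level, so the full 1/6 passes to Hanan's issue by representation.
The 1/6 is divided into 4 equal shares of 1/24 among Widad, Ghada, Umar, Yasmin.
Widad is living and takes 1/24.
Ghada is living and takes 1/24.
Umar is living and takes 1/24.
Yasmin is living and takes 1/24.
Zuhair predeceased; the 1/2 allotted to Zuhair's branch passes to Zuhair's issue by representation.
The 1/2 is divided into 2 equal shares of 1/4 among Nabil, Bashir.
Nabil is living and takes 1/4.
Bashir is living and takes 1/4.

Bashir 1/4; Dalia 1/6; Ghada 1/24; Nabil 1/4; Tariq 1/6; Umar 1/24; Widad 1/24; Yasmin 1/24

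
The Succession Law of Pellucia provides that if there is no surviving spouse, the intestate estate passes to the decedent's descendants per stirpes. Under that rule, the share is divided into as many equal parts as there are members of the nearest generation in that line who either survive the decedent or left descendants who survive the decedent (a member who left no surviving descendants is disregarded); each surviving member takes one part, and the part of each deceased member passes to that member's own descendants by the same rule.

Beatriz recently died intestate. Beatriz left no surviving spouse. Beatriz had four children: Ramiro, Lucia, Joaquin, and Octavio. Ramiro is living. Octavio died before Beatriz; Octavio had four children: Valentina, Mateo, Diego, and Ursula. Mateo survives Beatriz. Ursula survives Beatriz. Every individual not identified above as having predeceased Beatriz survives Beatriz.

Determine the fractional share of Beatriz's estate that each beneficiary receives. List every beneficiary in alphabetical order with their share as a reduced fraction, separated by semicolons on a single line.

Diego 1/16; Joaquin 1/4; Lucia 1/4; Mateo 1/16; Ramiro 1/4; Ursula 1/16; Valentina 1/16

There is no surviving spouse, so the entire estate passes to Beatriz's descendants per stirpes.
The estate is divided into 4 equal shares of 1/4 among Ramiro, Lucia, Joaquin, Octavio.
Ramiro is living and takes 1/4.
Lucia is living and takes 1/4.
Joaquin is living and takes 1/4.
Octavio predeceased; the 1/4 allotted to Octavio's branch passes to Octavio's issue by representation.
The 1/4 is divided into 4 equal shares of 1/16 among Valentina, Mateo, Diego, Ursula.
Valentina is living and takes 1/16.
Mateo is living and takes 1/16.
Diego is living and takes 1/16.
Ursula is living and takes 1/16.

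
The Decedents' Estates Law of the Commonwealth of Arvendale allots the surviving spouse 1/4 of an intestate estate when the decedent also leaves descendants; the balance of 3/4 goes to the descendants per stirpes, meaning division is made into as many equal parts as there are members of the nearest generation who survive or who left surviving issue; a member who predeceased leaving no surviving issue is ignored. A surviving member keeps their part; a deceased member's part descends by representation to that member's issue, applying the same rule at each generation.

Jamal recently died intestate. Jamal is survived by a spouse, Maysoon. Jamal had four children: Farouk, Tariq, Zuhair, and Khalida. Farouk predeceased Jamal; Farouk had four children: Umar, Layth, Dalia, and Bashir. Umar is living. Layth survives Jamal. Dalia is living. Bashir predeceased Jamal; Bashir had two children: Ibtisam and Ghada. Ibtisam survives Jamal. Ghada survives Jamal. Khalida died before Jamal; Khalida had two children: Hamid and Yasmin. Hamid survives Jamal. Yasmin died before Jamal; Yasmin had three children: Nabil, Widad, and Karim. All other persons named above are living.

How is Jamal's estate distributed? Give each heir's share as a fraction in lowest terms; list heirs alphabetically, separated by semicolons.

Dalia 3/64; Ghada 3/128; Hamid 3/32; Ibtisam 3/128; Karim 1/32; Layth 3/64; Maysoon 1/4; Nabil 1/32; Tariq 3/16; Umar 3/64; Widad 1/32; Zuhair 3/16

Maysoon, as surviving spouse, takes 1/4.
The remaining 3/4 passes to Jamal's descendants per stirpes.
The 3/4 is divided into 4 equal shares of 3/16 among Farouk, Tariq, Zuhair, Khalida.
Farouk predeceased; the 3/16 allotted to Farouk's branch passes to Farouk's issue by representation.
The 3/16 is divided into 4 equal shares of 3/64 among Umar, Layth, Dalia, Bashir.
Umar is living and takes 3/64.
Layth is living and takes 3/64.
Dalia is living and takes 3/64.
Bashir predeceased; the 3/64 allotted to Bashir's branch passes to Bashir's issue by representation.
The 3/64 is divided into 2 equal shares of 3/128 among Ibtisam, Ghada.
Ibtisam is living and takes 3/128.
Ghada is living and takes 3/128.
Tariq is living and takes 3/16.
Zuhair is living and takes 3/16.
Khalida predeceased; the 3/16 allotted to Khalida's branch passes to Khalida's issue by representation.
The 3/16 is divided into 2 equal shares of 3/32 among Hamid, Yasmin.
Hamid is living and takes 3/32.
Yasmin predeceased; the 3/32 allotted to Yasmin's branch passes to Yasmin's issue by representation.
The 3/32 is divided into 3 equal shares of 1/32 among Nabil, Widad, Karim.
Nabil is living and takes 1/32.
Widad is living and takes 1/32.
Karim is living and takes 1/32.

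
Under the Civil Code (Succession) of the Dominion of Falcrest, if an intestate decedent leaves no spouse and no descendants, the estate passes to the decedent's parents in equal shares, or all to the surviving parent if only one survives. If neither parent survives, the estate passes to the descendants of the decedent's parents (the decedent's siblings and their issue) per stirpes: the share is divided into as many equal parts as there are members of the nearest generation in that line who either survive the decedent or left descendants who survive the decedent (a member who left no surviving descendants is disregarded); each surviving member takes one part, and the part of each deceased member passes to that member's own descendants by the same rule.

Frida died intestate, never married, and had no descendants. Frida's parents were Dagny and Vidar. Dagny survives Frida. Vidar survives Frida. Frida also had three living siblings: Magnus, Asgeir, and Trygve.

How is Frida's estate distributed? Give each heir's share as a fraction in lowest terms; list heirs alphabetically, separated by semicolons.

Dagny 1/2; Vidar 1/2

Both parents survive, so Dagny and Vidar each take 1/2. The siblings take nothing because a surviving parent has priority.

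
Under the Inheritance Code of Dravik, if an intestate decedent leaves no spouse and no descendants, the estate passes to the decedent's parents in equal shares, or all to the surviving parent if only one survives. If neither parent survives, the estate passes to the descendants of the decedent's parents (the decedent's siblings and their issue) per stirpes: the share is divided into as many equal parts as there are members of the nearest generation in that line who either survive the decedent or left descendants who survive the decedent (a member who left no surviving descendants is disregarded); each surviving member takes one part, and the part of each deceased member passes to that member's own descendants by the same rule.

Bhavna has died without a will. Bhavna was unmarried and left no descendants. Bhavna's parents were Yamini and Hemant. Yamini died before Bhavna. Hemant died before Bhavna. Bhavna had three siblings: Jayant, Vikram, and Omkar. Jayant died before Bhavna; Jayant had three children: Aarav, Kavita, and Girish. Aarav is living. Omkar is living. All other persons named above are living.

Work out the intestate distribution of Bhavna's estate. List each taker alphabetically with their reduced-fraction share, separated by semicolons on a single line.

Neither parent survives and there are no descendants, so the estate passes to Bhavna's siblings and their issue per stirpes.
The estate is divided into 3 equal shares of 1/3 among Jayant, Vikram, Omkar.
Jayant predeceased; the 1/3 allotted to Jayant's branch passes to Jayant's issue by representation.
The 1/3 is divided into 3 equal shares of 1/9 among Aarav, Kavita, Girish.
Aarav is living and takes 1/9.
Kavita is living and takes 1/9.
Girish is living and takes 1/9.
Vikram is living and takes 1/3.
Omkar is living and takes 1/3.

Aarav 1/9; Girish 1/9; Kavita 1/9; Omkar 1/3; Vikram 1/3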